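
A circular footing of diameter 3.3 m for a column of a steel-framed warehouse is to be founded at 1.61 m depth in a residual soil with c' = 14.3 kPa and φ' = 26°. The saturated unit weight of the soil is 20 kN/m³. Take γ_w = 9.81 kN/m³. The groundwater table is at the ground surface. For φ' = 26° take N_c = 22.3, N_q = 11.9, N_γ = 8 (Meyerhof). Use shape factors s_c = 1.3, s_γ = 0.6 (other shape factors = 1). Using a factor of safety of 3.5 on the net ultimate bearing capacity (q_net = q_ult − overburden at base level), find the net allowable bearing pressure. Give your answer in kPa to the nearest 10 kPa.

Water table at ground surface, so effective unit weight γ' = 20 − 9.81 = 10.19 kN/m³ is used throughout; overburden q = 10.19 × 1.61 = 16.406 kPa; the same γ' applies in the ½γBN_γ term.
Cohesion term c·N_c·s_c = 14.3 × 22.3 × 1.3 = 414.56 kPa; surcharge term q·N_q = 16.406 × 11.9 = 195.23 kPa; self-weight term 0.5·γ·B·N_γ·s_γ = 0.5 × 10.19 × 3.3 × 8 × 0.6 = 80.705 kPa.
q_ult = 414.56 + 195.23 + 80.705 = 690.49 kPa.
q_net = 690.49 − 16.406 = 674.09 kPa.
q_all(net) = 674.09 / 3.5 = 192.6 kPa.

q_all(net) ≈ 190 kPa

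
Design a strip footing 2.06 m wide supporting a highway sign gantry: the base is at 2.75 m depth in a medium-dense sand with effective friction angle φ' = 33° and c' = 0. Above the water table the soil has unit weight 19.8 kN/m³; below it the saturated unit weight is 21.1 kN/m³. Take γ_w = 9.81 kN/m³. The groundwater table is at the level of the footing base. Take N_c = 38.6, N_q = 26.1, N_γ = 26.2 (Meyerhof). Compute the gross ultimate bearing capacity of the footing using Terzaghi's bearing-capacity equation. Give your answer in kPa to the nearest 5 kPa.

q_ult ≈ 1725 kPa

q = γ·D_f = 19.8 × 2.75 = 54.45 kPa.
For the ½γBN_γ term take γ' = 21.1 − 9.81 = 11.29 kN/m³ (soil below base is submerged).
q·N_q = 54.45 × 26.1 = 1421.1 kPa
0.5·γ·B·N_γ = 0.5 × 11.29 × 2.06 × 26.2 = 304.67 kPa
q_ult = 1421.1 + 304.67 = 1725.8 kPa.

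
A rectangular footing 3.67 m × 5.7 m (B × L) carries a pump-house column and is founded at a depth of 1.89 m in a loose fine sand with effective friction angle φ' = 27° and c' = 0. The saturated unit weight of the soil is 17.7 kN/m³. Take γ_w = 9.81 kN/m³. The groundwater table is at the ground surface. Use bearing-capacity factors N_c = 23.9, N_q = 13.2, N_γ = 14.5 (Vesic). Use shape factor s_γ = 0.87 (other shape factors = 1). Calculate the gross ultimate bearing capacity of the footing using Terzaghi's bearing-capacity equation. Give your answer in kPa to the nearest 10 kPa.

q_ult ≈ 380 kPa

With the water table at the surface the whole profile is submerged: γ' = 17.7 − 9.81 = 7.89 kN/m³, so q = γ'·D_f = 14.912 kPa; the same γ' applies in the ½γBN_γ term.
q_ult = q·N_q + 0.5·γ·B·N_γ·s_γ
     = 14.912 × 13.2 + 0.5 × 7.89 × 3.67 × 14.5 × 0.87
     = 196.84 + 182.64 = 379.48 kPa.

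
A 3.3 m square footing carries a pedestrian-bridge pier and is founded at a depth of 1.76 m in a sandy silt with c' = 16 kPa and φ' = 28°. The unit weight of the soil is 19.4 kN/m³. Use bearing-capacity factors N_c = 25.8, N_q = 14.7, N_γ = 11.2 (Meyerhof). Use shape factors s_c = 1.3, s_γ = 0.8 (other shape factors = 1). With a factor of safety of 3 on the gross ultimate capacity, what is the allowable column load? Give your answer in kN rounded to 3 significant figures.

Effective surcharge at the founding depth q = γ·D_f = 19.4 × 1.76 = 34.144 kPa.
q_ult = c·N_c·s_c + q·N_q + 0.5·γ·B·N_γ·s_γ
     = 16 × 25.8 × 1.3 + 34.144 × 14.7 + 0.5 × 19.4 × 3.3 × 11.2 × 0.8
     = 536.64 + 501.92 + 286.81 = 1325.4 kPa.
Gross allowable pressure q_all = 1325.4 / 3 = 441.79 kPa.
Footing area = 10.89 m², so allowable column load = 441.79 × 10.89 = 4811.1 kN.

P_all ≈ 4810 kN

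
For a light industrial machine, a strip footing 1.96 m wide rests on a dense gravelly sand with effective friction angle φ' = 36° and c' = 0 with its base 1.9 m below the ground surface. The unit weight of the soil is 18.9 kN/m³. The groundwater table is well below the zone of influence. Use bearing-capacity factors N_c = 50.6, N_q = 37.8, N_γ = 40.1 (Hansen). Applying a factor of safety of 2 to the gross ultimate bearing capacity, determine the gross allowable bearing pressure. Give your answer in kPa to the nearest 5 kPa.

Effective surcharge at the founding depth q = γ·D_f = 18.9 × 1.9 = 35.91 kPa.
q_ult = q·N_q + 0.5·γ·B·N_γ
     = 35.91 × 37.8 + 0.5 × 18.9 × 1.96 × 40.1
     = 1357.4 + 742.73 = 2100.1 kPa.
q_all = q_ult / FS = 2100.1 / 2 = 1050.1 kPa.

q_all ≈ 1050 kPa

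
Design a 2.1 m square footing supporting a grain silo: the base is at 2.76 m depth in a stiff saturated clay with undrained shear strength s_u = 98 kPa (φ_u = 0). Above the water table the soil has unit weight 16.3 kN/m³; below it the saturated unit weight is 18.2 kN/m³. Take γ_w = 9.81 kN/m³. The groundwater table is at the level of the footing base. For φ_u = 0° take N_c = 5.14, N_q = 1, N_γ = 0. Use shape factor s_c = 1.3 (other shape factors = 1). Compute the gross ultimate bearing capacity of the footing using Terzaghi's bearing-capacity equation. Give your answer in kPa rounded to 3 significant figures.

Effective surcharge at the founding depth q = γ·D_f = 16.3 × 2.76 = 44.988 kPa.
q_ult = c·N_c·s_c + q·N_q
     = 98 × 5.14 × 1.3 + 44.988 × 1
     = 654.84 + 44.988 = 699.82 kPa.

q_ult ≈ 700 kPa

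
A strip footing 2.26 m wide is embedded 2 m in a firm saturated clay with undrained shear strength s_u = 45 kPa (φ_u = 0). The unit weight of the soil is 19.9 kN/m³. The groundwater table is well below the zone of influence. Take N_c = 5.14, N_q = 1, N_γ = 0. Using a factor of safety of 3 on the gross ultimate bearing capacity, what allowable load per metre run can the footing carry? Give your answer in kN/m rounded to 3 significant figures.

≈ 204 kN/m

q = γ·D_f = 19.9 × 2 = 39.8 kPa.
c·N_c = 45 × 5.14 = 231.3 kPa
q·N_q = 39.8 × 1 = 39.8 kPa
q_ult = 231.3 + 39.8 = 271.1 kPa.
Gross allowable pressure q_all = 271.1 / 3 = 90.367 kPa.
Allowable wall load = q_all × B = 90.367 × 2.26 = 204.23 kN per metre run.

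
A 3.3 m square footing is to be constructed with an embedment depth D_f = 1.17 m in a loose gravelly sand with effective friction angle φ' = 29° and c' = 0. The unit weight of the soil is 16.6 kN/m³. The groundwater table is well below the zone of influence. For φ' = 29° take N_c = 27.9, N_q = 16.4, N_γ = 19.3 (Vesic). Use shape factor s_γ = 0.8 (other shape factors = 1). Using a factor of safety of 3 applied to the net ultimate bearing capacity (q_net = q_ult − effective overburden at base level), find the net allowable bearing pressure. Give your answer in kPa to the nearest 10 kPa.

q = γ·D_f = 16.6 × 1.17 = 19.422 kPa.
q·N_q = 19.422 × 16.4 = 318.52 kPa
0.5·γ·B·N_γ·s_γ = 0.5 × 16.6 × 3.3 × 19.3 × 0.8 = 422.9 kPa
q_ult = 318.52 + 422.9 = 741.42 kPa.
Net ultimate: q_net = 741.42 − 19.422 = 722 kPa.
q_all(net) = 722 / 3 = 240.67 kPa.

q_all(net) ≈ 240 kPa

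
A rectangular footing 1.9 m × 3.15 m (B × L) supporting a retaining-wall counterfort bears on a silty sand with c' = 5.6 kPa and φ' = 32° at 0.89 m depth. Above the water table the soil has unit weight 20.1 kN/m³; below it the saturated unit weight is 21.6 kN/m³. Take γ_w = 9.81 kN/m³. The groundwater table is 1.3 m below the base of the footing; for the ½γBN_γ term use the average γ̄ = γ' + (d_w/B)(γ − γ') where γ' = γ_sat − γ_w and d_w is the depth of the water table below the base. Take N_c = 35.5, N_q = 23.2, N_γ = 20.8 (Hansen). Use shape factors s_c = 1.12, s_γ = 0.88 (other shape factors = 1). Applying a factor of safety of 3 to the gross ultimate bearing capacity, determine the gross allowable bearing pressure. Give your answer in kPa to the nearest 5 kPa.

Effective surcharge at the founding depth q = γ·D_f = 20.1 × 0.89 = 17.889 kPa.
With d_w = 1.3 m < B, γ̄ = 11.79 + (1.3/1.9) × (20.1 − 11.79) = 17.476 kN/m³.
q_ult = c·N_c·s_c + q·N_q + 0.5·γ·B·N_γ·s_γ
     = 5.6 × 35.5 × 1.12 + 17.889 × 23.2 + 0.5 × 17.476 × 1.9 × 20.8 × 0.88
     = 222.66 + 415.02 + 303.88 = 941.56 kPa.
q_all = q_ult / FS = 941.56 / 3 = 313.85 kPa.

q_all ≈ 315 kPa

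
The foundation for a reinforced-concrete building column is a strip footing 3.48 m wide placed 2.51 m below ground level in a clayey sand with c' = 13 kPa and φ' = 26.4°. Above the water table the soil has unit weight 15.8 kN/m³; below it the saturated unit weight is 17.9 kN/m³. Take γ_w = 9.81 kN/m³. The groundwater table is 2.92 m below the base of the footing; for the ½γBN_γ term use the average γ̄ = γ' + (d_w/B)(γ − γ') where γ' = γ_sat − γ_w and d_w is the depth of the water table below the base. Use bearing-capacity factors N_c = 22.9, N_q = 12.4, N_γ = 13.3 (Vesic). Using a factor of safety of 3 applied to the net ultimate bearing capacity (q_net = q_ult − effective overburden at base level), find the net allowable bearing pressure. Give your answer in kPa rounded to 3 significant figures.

q = γ·D_f = 15.8 × 2.51 = 39.658 kPa.
γ' = 8.09 kN/m³; averaging over the depth B below the base, γ̄ = γ' + (d_w/B)(γ − γ') = 14.559 kN/m³.
c·N_c = 13 × 22.9 = 297.7 kPa
q·N_q = 39.658 × 12.4 = 491.76 kPa
0.5·γ·B·N_γ = 0.5 × 14.559 × 3.48 × 13.3 = 336.93 kPa
q_ult = 297.7 + 491.76 + 336.93 = 1126.4 kPa.
Net ultimate: q_net = 1126.4 − 39.658 = 1086.7 kPa.
q_all(net) = 1086.7 / 3 = 362.24 kPa.

q_all(net) ≈ 362 kPa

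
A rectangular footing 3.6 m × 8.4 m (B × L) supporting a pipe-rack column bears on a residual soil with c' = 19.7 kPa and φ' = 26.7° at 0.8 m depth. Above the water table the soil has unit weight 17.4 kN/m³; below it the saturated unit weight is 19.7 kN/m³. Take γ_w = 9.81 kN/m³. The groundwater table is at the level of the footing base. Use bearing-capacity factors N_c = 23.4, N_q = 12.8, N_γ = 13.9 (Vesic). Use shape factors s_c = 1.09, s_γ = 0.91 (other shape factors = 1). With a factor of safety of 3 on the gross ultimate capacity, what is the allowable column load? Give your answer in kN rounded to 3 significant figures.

P_all ≈ 9130 kN

Overburden at base level: q = 17.4 × 0.8 = 13.92 kPa.
Below the base the soil is submerged, so the ½γBN_γ term uses γ' = 19.7 − 9.81 = 9.89 kN/m³.
Cohesion term c·N_c·s_c = 19.7 × 23.4 × 1.09 = 502.47 kPa; surcharge term q·N_q = 13.92 × 12.8 = 178.18 kPa; self-weight term 0.5·γ·B·N_γ·s_γ = 0.5 × 9.89 × 3.6 × 13.9 × 0.91 = 225.18 kPa.
q_ult = 502.47 + 178.18 + 225.18 = 905.82 kPa.
Gross allowable pressure q_all = 905.82 / 3 = 301.94 kPa.
Footing area = 30.24 m², so allowable column load = 301.94 × 30.24 = 9130.7 kN.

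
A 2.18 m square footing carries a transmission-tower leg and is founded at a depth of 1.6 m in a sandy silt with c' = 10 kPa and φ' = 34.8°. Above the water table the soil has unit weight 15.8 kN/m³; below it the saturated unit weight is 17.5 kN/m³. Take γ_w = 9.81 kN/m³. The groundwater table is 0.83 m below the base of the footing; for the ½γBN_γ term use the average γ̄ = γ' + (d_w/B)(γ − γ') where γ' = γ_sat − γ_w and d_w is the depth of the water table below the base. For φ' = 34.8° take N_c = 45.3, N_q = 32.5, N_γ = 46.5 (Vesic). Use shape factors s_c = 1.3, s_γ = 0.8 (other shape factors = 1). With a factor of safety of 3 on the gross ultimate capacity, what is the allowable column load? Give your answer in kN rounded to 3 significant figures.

Overburden at base level: q = 15.8 × 1.6 = 25.28 kPa.
The water table is 0.83 m below the base (< B = 2.18 m), so the ½γBN_γ term uses γ̄ = γ' + (d_w/B)(γ − γ') = 7.69 + (0.83/2.18)(15.8 − 7.69) = 10.778 kN/m³.
Cohesion term c·N_c·s_c = 10 × 45.3 × 1.3 = 588.9 kPa; surcharge term q·N_q = 25.28 × 32.5 = 821.6 kPa; self-weight term 0.5·γ·B·N_γ·s_γ = 0.5 × 10.778 × 2.18 × 46.5 × 0.8 = 437.02 kPa.
q_ult = 588.9 + 821.6 + 437.02 = 1847.5 kPa.
Gross allowable pressure q_all = 1847.5 / 3 = 615.84 kPa.
Footing area = 4.7524 m², so allowable column load = 615.84 × 4.7524 = 2926.7 kN.

P_all ≈ 2930 kN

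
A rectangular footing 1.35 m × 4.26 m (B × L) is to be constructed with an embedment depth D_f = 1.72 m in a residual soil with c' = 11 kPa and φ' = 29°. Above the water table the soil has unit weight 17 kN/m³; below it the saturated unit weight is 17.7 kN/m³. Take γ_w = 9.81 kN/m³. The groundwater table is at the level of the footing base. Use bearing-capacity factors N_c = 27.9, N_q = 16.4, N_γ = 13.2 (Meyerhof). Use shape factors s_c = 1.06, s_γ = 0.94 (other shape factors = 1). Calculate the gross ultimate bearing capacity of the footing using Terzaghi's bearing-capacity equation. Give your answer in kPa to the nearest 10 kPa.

Overburden at base level: q = 17 × 1.72 = 29.24 kPa.
Below the base the soil is submerged, so the ½γBN_γ term uses γ' = 17.7 − 9.81 = 7.89 kN/m³.
Cohesion term c·N_c·s_c = 11 × 27.9 × 1.06 = 325.31 kPa; surcharge term q·N_q = 29.24 × 16.4 = 479.54 kPa; self-weight term 0.5·γ·B·N_γ·s_γ = 0.5 × 7.89 × 1.35 × 13.2 × 0.94 = 66.082 kPa.
q_ult = 325.31 + 479.54 + 66.082 = 870.93 kPa.

q_ult ≈ 870 kPa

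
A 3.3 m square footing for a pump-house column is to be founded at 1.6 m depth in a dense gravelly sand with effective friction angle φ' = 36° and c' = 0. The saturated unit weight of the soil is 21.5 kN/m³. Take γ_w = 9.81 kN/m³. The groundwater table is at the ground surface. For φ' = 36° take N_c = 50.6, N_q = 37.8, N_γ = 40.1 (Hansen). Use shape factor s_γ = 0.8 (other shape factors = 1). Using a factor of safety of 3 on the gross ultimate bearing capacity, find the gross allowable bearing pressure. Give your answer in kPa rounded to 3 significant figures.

With the water table at the surface the whole profile is submerged: γ' = 21.5 − 9.81 = 11.69 kN/m³, so q = γ'·D_f = 18.704 kPa; the same γ' applies in the ½γBN_γ term.
q_ult = q·N_q + 0.5·γ·B·N_γ·s_γ
     = 18.704 × 37.8 + 0.5 × 11.69 × 3.3 × 40.1 × 0.8
     = 707.01 + 618.78 = 1325.8 kPa.
q_all = 1325.8 / 3 = 441.93 kPa.

q_all ≈ 442 kPa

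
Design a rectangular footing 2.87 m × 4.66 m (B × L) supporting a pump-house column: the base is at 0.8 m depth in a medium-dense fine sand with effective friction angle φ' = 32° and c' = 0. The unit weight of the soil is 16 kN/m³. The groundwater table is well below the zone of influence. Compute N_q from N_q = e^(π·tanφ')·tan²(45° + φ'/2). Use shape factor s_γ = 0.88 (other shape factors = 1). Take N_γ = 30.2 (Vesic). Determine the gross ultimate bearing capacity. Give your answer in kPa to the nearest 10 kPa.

tan32° = 0.6249, so N_q = e^(π×0.6249)·tan²(61°) = 7.121 × 3.255 = 23.18.
Overburden at base level: q = 16 × 0.8 = 12.8 kPa.
Surcharge term q·N_q = 12.8 × 23.177 = 296.66 kPa; self-weight term 0.5·γ·B·N_γ·s_γ = 0.5 × 16 × 2.87 × 30.2 × 0.88 = 610.18 kPa.
q_ult = 296.66 + 610.18 = 906.85 kPa.

q_ult ≈ 910 kPa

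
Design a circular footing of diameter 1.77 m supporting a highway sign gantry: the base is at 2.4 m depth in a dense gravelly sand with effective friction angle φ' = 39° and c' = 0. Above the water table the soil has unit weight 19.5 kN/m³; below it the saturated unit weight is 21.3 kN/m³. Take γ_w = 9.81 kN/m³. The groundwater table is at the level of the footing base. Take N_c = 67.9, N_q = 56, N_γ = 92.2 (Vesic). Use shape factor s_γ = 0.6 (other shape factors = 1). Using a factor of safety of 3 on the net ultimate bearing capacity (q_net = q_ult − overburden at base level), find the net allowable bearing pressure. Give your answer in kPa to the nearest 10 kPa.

Overburden at base level: q = 19.5 × 2.4 = 46.8 kPa.
Below the base the soil is submerged, so the ½γBN_γ term uses γ' = 21.3 − 9.81 = 11.49 kN/m³.
Surcharge term q·N_q = 46.8 × 56 = 2620.8 kPa; self-weight term 0.5·γ·B·N_γ·s_γ = 0.5 × 11.49 × 1.77 × 92.2 × 0.6 = 562.53 kPa.
q_ult = 2620.8 + 562.53 = 3183.3 kPa.
q_net = 3183.3 − 46.8 = 3136.5 kPa.
q_all(net) = 3136.5 / 3 = 1045.5 kPa.

q_all(net) ≈ 1050 kPa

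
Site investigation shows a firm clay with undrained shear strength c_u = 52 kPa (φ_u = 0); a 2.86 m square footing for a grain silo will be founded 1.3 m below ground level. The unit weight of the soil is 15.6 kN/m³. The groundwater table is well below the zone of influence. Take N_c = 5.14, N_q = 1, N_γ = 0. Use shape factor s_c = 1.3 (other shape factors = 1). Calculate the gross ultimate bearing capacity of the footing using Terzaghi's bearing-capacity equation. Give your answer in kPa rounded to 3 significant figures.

q = γ·D_f = 15.6 × 1.3 = 20.28 kPa.
c·N_c·s_c = 52 × 5.14 × 1.3 = 347.46 kPa
q·N_q = 20.28 × 1 = 20.28 kPa
q_ult = 347.46 + 20.28 = 367.74 kPa.

q_ult ≈ 368 kPa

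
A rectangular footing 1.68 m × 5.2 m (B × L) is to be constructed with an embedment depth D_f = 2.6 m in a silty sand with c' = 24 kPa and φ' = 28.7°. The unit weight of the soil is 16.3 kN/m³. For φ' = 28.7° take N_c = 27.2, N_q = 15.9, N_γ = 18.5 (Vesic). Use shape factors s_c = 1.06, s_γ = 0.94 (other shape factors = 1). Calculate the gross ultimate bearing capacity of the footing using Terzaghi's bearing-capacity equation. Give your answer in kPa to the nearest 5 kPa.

Effective surcharge at the founding depth q = γ·D_f = 16.3 × 2.6 = 42.38 kPa.
q_ult = c·N_c·s_c + q·N_q + 0.5·γ·B·N_γ·s_γ
     = 24 × 27.2 × 1.06 + 42.38 × 15.9 + 0.5 × 16.3 × 1.68 × 18.5 × 0.94
     = 691.97 + 673.84 + 238.1 = 1603.9 kPa.

q_ult ≈ 1605 kPa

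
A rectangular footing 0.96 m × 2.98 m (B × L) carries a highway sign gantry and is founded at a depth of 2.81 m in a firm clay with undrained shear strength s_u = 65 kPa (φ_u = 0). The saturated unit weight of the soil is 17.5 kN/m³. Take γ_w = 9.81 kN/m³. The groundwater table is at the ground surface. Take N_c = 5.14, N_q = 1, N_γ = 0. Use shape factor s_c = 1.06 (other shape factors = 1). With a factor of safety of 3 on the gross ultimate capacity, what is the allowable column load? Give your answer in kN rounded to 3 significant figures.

γ' = 17.5 − 9.81 = 7.69 kN/m³ (submerged throughout). q = 7.69 × 2.81 = 21.609 kPa.
c·N_c·s_c = 65 × 5.14 × 1.06 = 354.15 kPa
q·N_q = 21.609 × 1 = 21.609 kPa
q_ult = 354.15 + 21.609 = 375.75 kPa.
Gross allowable pressure q_all = 375.75 / 3 = 125.25 kPa.
Footing area = 2.8608 m², so allowable column load = 125.25 × 2.8608 = 358.32 kN.

P_all ≈ 358 kN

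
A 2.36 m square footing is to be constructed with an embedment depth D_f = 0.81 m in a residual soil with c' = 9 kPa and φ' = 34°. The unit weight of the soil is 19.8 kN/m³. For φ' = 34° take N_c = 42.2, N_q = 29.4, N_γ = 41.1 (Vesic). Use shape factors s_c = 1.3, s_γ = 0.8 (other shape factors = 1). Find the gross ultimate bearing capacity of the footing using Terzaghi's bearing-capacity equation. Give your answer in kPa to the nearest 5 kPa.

q_ult ≈ 1735 kPa

Overburden at base level: q = 19.8 × 0.81 = 16.038 kPa.
Cohesion term c·N_c·s_c = 9 × 42.2 × 1.3 = 493.74 kPa; surcharge term q·N_q = 16.038 × 29.4 = 471.52 kPa; self-weight term 0.5·γ·B·N_γ·s_γ = 0.5 × 19.8 × 2.36 × 41.1 × 0.8 = 768.21 kPa.
q_ult = 493.74 + 471.52 + 768.21 = 1733.5 kPa.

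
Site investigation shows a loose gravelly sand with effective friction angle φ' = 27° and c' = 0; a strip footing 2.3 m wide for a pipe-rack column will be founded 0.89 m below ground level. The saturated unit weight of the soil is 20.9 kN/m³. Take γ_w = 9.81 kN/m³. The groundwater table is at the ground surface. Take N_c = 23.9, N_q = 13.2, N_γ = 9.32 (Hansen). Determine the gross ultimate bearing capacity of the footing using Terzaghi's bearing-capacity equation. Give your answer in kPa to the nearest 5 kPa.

q_ult ≈ 250 kPa

γ' = 20.9 − 9.81 = 11.09 kN/m³ (submerged throughout). q = 11.09 × 0.89 = 9.8701 kPa; the same γ' applies in the ½γBN_γ term.
q·N_q = 9.8701 × 13.2 = 130.29 kPa
0.5·γ·B·N_γ = 0.5 × 11.09 × 2.3 × 9.32 = 118.86 kPa
q_ult = 130.29 + 118.86 = 249.15 kPa.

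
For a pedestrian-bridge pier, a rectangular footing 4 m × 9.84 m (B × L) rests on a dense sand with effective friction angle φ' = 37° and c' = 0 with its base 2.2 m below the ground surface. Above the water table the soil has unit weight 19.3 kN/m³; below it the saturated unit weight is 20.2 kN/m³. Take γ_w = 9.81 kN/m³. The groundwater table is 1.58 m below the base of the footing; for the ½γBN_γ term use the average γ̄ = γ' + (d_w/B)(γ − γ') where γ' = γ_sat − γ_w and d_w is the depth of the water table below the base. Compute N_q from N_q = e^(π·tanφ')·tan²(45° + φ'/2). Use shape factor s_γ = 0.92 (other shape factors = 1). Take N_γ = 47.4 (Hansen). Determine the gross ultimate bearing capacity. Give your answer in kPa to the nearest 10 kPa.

q_ult ≈ 3040 kPa

tan37° = 0.7536, so N_q = e^(π×0.7536)·tan²(63.5°) = 10.669 × 4.023 = 42.92.
Effective surcharge at the founding depth q = γ·D_f = 19.3 × 2.2 = 42.46 kPa.
With d_w = 1.58 m < B, γ̄ = 10.39 + (1.58/4) × (19.3 − 10.39) = 13.909 kN/m³.
q_ult = q·N_q + 0.5·γ·B·N_γ·s_γ
     = 42.46 × 42.92 + 0.5 × 13.909 × 4 × 47.4 × 0.92
     = 1822.4 + 1213.1 = 3035.5 kPa.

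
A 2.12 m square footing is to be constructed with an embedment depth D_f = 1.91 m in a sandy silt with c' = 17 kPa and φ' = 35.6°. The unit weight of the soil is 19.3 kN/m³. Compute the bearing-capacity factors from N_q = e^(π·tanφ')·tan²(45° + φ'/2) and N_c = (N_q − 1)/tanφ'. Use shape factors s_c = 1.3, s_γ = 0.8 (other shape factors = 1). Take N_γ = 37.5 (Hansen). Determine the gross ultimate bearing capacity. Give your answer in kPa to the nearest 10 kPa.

q_ult ≈ 3010 kPa

tan35.6° = 0.7159, so N_q = e^(π×0.7159)·tan²(62.8°) = 9.48 × 3.786 = 35.89.
N_c = (35.89 − 1)/tan35.6° = 48.74.
Effective surcharge at the founding depth q = γ·D_f = 19.3 × 1.91 = 36.863 kPa.
q_ult = c·N_c·s_c + q·N_q + 0.5·γ·B·N_γ·s_γ
     = 17 × 48.736 × 1.3 + 36.863 × 35.891 + 0.5 × 19.3 × 2.12 × 37.5 × 0.8
     = 1077.1 + 1323.1 + 613.74 = 3013.9 kPa.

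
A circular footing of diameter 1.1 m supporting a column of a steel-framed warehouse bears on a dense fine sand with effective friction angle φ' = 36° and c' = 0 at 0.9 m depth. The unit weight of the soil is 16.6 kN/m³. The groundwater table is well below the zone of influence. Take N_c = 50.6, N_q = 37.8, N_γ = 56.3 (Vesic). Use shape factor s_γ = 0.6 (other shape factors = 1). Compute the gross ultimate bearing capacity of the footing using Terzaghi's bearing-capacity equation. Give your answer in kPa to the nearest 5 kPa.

q_ult ≈ 875 kPa

Effective surcharge at the founding depth q = γ·D_f = 16.6 × 0.9 = 14.94 kPa.
q_ult = q·N_q + 0.5·γ·B·N_γ·s_γ
     = 14.94 × 37.8 + 0.5 × 16.6 × 1.1 × 56.3 × 0.6
     = 564.73 + 308.41 = 873.14 kPa.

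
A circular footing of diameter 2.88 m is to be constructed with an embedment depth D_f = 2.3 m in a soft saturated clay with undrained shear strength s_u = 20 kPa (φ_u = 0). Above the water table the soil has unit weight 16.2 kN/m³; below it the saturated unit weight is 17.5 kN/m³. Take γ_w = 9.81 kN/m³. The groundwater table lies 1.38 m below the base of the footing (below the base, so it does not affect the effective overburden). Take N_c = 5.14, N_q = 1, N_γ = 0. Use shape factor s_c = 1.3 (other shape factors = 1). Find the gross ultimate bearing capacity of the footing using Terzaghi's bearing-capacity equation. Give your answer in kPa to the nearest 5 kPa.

q = γ·D_f = 16.2 × 2.3 = 37.26 kPa.
c·N_c·s_c = 20 × 5.14 × 1.3 = 133.64 kPa
q·N_q = 37.26 × 1 = 37.26 kPa
q_ult = 133.64 + 37.26 = 170.9 kPa.

q_ult ≈ 170 kPa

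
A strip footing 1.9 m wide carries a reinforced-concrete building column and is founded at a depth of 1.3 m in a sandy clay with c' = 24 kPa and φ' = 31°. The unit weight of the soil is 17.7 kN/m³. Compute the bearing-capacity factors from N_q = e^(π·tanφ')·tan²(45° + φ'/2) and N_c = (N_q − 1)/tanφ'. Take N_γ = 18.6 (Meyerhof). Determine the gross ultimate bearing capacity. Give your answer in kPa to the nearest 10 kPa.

tan31° = 0.6009, so N_q = e^(π×0.6009)·tan²(60.5°) = 6.604 × 3.124 = 20.63.
N_c = (20.63 − 1)/tan31° = 32.67.
q = γ·D_f = 17.7 × 1.3 = 23.01 kPa.
c·N_c = 24 × 32.671 = 784.11 kPa
q·N_q = 23.01 × 20.631 = 474.71 kPa
0.5·γ·B·N_γ = 0.5 × 17.7 × 1.9 × 18.6 = 312.76 kPa
q_ult = 784.11 + 474.71 + 312.76 = 1571.6 kPa.

q_ult ≈ 1570 kPa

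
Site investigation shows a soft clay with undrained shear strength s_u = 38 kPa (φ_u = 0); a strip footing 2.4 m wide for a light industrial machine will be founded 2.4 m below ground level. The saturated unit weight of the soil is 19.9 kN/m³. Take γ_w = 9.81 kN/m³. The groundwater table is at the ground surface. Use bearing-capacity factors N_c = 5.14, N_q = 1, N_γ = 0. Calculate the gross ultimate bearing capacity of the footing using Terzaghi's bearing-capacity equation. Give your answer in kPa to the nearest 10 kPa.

q_ult ≈ 220 kPa

Water table at ground surface, so effective unit weight γ' = 19.9 − 9.81 = 10.09 kN/m³ is used throughout; overburden q = 10.09 × 2.4 = 24.216 kPa.
Cohesion term c·N_c = 38 × 5.14 = 195.32 kPa; surcharge term q·N_q = 24.216 × 1 = 24.216 kPa.
q_ult = 195.32 + 24.216 = 219.54 kPa.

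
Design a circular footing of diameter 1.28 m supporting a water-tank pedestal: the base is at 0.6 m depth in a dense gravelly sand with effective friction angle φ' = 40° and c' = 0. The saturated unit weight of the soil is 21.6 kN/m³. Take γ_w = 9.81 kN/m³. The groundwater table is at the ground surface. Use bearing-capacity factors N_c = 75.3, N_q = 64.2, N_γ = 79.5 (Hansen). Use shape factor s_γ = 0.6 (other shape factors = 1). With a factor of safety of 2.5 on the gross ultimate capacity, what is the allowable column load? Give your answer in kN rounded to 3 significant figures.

P_all ≈ 419 kN

γ' = 21.6 − 9.81 = 11.79 kN/m³ (submerged throughout). q = 11.79 × 0.6 = 7.074 kPa; the same γ' applies in the ½γBN_γ term.
q·N_q = 7.074 × 64.2 = 454.15 kPa
0.5·γ·B·N_γ·s_γ = 0.5 × 11.79 × 1.28 × 79.5 × 0.6 = 359.93 kPa
q_ult = 454.15 + 359.93 = 814.08 kPa.
Gross allowable pressure q_all = 814.08 / 2.5 = 325.63 kPa.
Footing area = 1.2868 m², so allowable column load = 325.63 × 1.2868 = 419.02 kN.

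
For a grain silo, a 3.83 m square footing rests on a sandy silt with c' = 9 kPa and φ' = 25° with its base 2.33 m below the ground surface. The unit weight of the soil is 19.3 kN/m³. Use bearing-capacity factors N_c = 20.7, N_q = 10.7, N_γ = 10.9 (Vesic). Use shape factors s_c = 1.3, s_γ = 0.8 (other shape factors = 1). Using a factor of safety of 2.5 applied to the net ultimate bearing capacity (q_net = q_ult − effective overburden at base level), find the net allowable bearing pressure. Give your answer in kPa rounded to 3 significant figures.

q_all(net) ≈ 400 kPa

Overburden at base level: q = 19.3 × 2.33 = 44.969 kPa.
Cohesion term c·N_c·s_c = 9 × 20.7 × 1.3 = 242.19 kPa; surcharge term q·N_q = 44.969 × 10.7 = 481.17 kPa; self-weight term 0.5·γ·B·N_γ·s_γ = 0.5 × 19.3 × 3.83 × 10.9 × 0.8 = 322.29 kPa.
q_ult = 242.19 + 481.17 + 322.29 = 1045.6 kPa.
Net ultimate: q_net = 1045.6 − 44.969 = 1000.7 kPa.
q_all(net) = 1000.7 / 2.5 = 400.27 kPa.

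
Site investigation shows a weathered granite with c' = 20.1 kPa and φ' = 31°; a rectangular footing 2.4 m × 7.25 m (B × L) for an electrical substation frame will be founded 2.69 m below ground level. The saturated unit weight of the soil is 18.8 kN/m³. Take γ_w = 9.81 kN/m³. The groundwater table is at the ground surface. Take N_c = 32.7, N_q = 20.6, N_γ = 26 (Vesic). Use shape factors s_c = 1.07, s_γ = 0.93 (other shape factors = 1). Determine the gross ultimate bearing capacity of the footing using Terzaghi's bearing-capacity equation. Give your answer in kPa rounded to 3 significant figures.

With the water table at the surface the whole profile is submerged: γ' = 18.8 − 9.81 = 8.99 kN/m³, so q = γ'·D_f = 24.183 kPa; the same γ' applies in the ½γBN_γ term.
q_ult = c·N_c·s_c + q·N_q + 0.5·γ·B·N_γ·s_γ
     = 20.1 × 32.7 × 1.07 + 24.183 × 20.6 + 0.5 × 8.99 × 2.4 × 26 × 0.93
     = 703.28 + 498.17 + 260.85 = 1462.3 kPa.

q_ult ≈ 1460 kPa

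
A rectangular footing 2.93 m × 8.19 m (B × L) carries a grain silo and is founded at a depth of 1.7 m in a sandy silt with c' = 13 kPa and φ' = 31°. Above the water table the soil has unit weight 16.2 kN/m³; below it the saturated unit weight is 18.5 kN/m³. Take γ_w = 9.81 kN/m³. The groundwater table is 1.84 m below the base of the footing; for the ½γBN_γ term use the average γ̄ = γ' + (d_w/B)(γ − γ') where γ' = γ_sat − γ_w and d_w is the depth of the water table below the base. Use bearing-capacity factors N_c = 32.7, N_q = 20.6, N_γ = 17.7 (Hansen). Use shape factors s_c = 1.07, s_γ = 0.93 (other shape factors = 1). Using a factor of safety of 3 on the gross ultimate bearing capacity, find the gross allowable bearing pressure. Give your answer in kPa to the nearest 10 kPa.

q_all ≈ 450 kPa

q = γ·D_f = 16.2 × 1.7 = 27.54 kPa.
γ' = 8.69 kN/m³; averaging over the depth B below the base, γ̄ = γ' + (d_w/B)(γ − γ') = 13.406 kN/m³.
c·N_c·s_c = 13 × 32.7 × 1.07 = 454.86 kPa
q·N_q = 27.54 × 20.6 = 567.32 kPa
0.5·γ·B·N_γ·s_γ = 0.5 × 13.406 × 2.93 × 17.7 × 0.93 = 323.29 kPa
q_ult = 454.86 + 567.32 + 323.29 = 1345.5 kPa.
q_all = 1345.5 / 3 = 448.49 kPa.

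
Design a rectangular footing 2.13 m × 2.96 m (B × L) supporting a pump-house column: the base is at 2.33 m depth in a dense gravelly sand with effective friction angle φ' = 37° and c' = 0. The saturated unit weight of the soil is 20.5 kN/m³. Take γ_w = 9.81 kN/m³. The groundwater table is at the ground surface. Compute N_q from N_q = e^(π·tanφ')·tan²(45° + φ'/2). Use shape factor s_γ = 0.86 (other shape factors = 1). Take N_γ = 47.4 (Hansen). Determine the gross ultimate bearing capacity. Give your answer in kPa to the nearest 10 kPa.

tan37° = 0.7536, so N_q = e^(π×0.7536)·tan²(63.5°) = 10.669 × 4.023 = 42.92.
With the water table at the surface the whole profile is submerged: γ' = 20.5 − 9.81 = 10.69 kN/m³, so q = γ'·D_f = 24.908 kPa; the same γ' applies in the ½γBN_γ term.
q_ult = q·N_q + 0.5·γ·B·N_γ·s_γ
     = 24.908 × 42.92 + 0.5 × 10.69 × 2.13 × 47.4 × 0.86
     = 1069 + 464.09 = 1533.1 kPa.

q_ult ≈ 1530 kPa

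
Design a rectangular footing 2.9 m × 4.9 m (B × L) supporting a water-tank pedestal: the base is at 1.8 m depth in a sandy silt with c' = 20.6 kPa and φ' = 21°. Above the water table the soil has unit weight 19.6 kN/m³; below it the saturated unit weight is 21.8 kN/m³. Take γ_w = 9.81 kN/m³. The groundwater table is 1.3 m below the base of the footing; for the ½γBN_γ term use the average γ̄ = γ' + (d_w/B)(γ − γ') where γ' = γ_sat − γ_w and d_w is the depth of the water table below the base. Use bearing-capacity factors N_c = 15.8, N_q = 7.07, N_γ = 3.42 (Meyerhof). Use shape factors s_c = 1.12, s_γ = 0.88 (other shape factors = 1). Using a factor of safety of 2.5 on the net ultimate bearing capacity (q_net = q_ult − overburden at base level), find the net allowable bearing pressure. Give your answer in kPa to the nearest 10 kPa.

Effective surcharge at the founding depth q = γ·D_f = 19.6 × 1.8 = 35.28 kPa.
With d_w = 1.3 m < B, γ̄ = 11.99 + (1.3/2.9) × (19.6 − 11.99) = 15.401 kN/m³.
q_ult = c·N_c·s_c + q·N_q + 0.5·γ·B·N_γ·s_γ
     = 20.6 × 15.8 × 1.12 + 35.28 × 7.07 + 0.5 × 15.401 × 2.9 × 3.42 × 0.88
     = 364.54 + 249.43 + 67.21 = 681.18 kPa.
q_net = 681.18 − 35.28 = 645.9 kPa.
q_all(net) = 645.9 / 2.5 = 258.36 kPa.

q_all(net) ≈ 260 kPa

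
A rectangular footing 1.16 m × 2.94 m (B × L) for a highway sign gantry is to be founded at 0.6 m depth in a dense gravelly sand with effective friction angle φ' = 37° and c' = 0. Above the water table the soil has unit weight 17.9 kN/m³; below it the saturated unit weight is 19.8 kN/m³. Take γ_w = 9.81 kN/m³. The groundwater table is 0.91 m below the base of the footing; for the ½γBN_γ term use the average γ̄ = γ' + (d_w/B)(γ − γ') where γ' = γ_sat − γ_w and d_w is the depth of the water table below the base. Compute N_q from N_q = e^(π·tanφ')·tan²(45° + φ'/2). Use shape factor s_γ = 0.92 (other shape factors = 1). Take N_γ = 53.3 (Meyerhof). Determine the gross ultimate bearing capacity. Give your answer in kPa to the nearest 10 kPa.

tan37° = 0.7536, so N_q = e^(π×0.7536)·tan²(63.5°) = 10.669 × 4.023 = 42.92.
Overburden at base level: q = 17.9 × 0.6 = 10.74 kPa.
The water table is 0.91 m below the base (< B = 1.16 m), so the ½γBN_γ term uses γ̄ = γ' + (d_w/B)(γ − γ') = 9.99 + (0.91/1.16)(17.9 − 9.99) = 16.195 kN/m³.
Surcharge term q·N_q = 10.74 × 42.92 = 460.96 kPa; self-weight term 0.5·γ·B·N_γ·s_γ = 0.5 × 16.195 × 1.16 × 53.3 × 0.92 = 460.61 kPa.
q_ult = 460.96 + 460.61 = 921.57 kPa.

q_ult ≈ 920 kPa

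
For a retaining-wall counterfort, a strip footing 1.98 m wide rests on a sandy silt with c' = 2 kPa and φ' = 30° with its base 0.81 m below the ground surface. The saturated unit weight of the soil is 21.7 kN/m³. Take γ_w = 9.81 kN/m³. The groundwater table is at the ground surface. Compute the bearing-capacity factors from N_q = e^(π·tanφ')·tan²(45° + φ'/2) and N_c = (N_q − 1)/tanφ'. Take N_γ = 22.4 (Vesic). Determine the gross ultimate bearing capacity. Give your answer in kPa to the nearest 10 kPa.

tan30° = 0.5774, so N_q = e^(π×0.5774)·tan²(60°) = 6.134 × 3.0 = 18.4.
N_c = (18.4 − 1)/tan30° = 30.14.
With the water table at the surface the whole profile is submerged: γ' = 21.7 − 9.81 = 11.89 kN/m³, so q = γ'·D_f = 9.6309 kPa; the same γ' applies in the ½γBN_γ term.
q_ult = c·N_c + q·N_q + 0.5·γ·B·N_γ
     = 2 × 30.14 + 9.6309 × 18.401 + 0.5 × 11.89 × 1.98 × 22.4
     = 60.279 + 177.22 + 263.67 = 501.17 kPa.

q_ult ≈ 500 kPa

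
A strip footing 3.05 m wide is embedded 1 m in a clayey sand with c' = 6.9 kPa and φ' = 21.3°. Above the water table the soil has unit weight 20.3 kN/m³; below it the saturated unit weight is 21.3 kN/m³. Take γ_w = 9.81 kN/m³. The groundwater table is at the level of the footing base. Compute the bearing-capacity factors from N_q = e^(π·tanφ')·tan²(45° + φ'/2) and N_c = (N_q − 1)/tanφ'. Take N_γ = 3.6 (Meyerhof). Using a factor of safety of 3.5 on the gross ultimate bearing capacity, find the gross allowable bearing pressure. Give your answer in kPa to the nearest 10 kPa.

q_all ≈ 90 kPa

N_q = e^(π·tan21.3°)·tan²(55.65°) = 7.29; N_c = (N_q − 1)/tanφ' = 16.13.
Overburden at base level: q = 20.3 × 1 = 20.3 kPa.
Below the base the soil is submerged, so the ½γBN_γ term uses γ' = 21.3 − 9.81 = 11.49 kN/m³.
Cohesion term c·N_c = 6.9 × 16.126 = 111.27 kPa; surcharge term q·N_q = 20.3 × 7.2871 = 147.93 kPa; self-weight term 0.5·γ·B·N_γ = 0.5 × 11.49 × 3.05 × 3.6 = 63.08 kPa.
q_ult = 111.27 + 147.93 + 63.08 = 322.28 kPa.
q_all = 322.28 / 3.5 = 92.079 kPa.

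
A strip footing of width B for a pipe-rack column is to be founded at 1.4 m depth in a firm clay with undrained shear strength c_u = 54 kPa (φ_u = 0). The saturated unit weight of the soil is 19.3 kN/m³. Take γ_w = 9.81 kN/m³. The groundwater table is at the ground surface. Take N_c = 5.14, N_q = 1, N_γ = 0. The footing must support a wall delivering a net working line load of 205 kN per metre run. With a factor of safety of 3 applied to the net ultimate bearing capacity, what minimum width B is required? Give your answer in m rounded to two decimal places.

γ' = 19.3 − 9.81 = 9.49 kN/m³ (submerged throughout). q = 9.49 × 1.4 = 13.286 kPa.
c·N_c = 54 × 5.14 = 277.56 kPa
q·N_q = 13.286 × 1 = 13.286 kPa
q_ult = 277.56 + 13.286 = 290.85 kPa.
For φ = 0 the ½γBN_γ term vanishes, so q_ult is independent of B. q_net = 290.85 − 13.286 = 277.56 kPa; q_all(net) = 277.56/3 = 92.52 kPa.
Required width B = w / q_all(net) = 205 / 92.52 = 2.216 m.

B = 2.22 m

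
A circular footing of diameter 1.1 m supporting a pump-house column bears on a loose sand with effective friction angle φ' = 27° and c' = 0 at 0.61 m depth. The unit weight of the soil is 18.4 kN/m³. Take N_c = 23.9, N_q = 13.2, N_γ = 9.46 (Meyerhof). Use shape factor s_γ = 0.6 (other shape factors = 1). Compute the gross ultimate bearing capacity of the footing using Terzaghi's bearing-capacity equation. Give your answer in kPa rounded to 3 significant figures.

q_ult ≈ 206 kPa

Overburden at base level: q = 18.4 × 0.61 = 11.224 kPa.
Surcharge term q·N_q = 11.224 × 13.2 = 148.16 kPa; self-weight term 0.5·γ·B·N_γ·s_γ = 0.5 × 18.4 × 1.1 × 9.46 × 0.6 = 57.441 kPa.
q_ult = 148.16 + 57.441 = 205.6 kPa.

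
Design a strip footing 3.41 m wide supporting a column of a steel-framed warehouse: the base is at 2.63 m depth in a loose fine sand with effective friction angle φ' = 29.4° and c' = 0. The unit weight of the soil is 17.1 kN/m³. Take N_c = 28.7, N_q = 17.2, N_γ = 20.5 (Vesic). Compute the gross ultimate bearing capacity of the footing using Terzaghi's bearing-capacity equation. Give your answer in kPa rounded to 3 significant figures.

q_ult ≈ 1370 kPa

q = γ·D_f = 17.1 × 2.63 = 44.973 kPa.
q·N_q = 44.973 × 17.2 = 773.54 kPa
0.5·γ·B·N_γ = 0.5 × 17.1 × 3.41 × 20.5 = 597.69 kPa
q_ult = 773.54 + 597.69 = 1371.2 kPa.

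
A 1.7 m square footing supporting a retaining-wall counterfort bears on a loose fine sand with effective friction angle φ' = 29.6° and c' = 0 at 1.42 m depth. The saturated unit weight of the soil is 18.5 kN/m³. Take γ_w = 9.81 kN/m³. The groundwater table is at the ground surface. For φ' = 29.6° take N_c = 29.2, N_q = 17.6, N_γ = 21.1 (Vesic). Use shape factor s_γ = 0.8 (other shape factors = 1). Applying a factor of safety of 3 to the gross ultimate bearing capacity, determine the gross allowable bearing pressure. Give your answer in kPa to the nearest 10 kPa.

With the water table at the surface the whole profile is submerged: γ' = 18.5 − 9.81 = 8.69 kN/m³, so q = γ'·D_f = 12.34 kPa; the same γ' applies in the ½γBN_γ term.
q_ult = q·N_q + 0.5·γ·B·N_γ·s_γ
     = 12.34 × 17.6 + 0.5 × 8.69 × 1.7 × 21.1 × 0.8
     = 217.18 + 124.68 = 341.86 kPa.
q_all = q_ult / FS = 341.86 / 3 = 113.95 kPa.

q_all ≈ 110 kPa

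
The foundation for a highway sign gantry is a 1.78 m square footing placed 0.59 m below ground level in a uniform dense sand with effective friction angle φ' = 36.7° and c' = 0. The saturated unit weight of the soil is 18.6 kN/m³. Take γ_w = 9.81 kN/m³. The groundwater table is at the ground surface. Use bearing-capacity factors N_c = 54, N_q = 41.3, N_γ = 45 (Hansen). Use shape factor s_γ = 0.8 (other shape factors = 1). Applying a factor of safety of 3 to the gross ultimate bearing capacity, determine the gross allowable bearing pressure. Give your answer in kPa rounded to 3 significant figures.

q_all ≈ 165 kPa

Water table at ground surface, so effective unit weight γ' = 18.6 − 9.81 = 8.79 kN/m³ is used throughout; overburden q = 8.79 × 0.59 = 5.1861 kPa; the same γ' applies in the ½γBN_γ term.
Surcharge term q·N_q = 5.1861 × 41.3 = 214.19 kPa; self-weight term 0.5·γ·B·N_γ·s_γ = 0.5 × 8.79 × 1.78 × 45 × 0.8 = 281.63 kPa.
q_ult = 214.19 + 281.63 = 495.82 kPa.
q_all = q_ult / FS = 495.82 / 3 = 165.27 kPa.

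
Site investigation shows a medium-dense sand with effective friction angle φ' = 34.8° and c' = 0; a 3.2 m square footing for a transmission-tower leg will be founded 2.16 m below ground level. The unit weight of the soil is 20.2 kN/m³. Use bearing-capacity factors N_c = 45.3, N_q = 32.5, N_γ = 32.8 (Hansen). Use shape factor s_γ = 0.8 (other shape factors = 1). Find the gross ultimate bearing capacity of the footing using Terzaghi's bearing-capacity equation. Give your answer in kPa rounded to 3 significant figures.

Effective surcharge at the founding depth q = γ·D_f = 20.2 × 2.16 = 43.632 kPa.
q_ult = q·N_q + 0.5·γ·B·N_γ·s_γ
     = 43.632 × 32.5 + 0.5 × 20.2 × 3.2 × 32.8 × 0.8
     = 1418 + 848.08 = 2266.1 kPa.

q_ult ≈ 2270 kPa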